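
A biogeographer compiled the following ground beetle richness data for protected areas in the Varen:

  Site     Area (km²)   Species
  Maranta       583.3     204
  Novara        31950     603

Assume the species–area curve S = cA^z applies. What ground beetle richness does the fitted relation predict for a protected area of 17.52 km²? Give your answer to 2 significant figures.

79

z = ln(603/204) / ln(31950/583.3) = 1.0838 / 4.0032 = 0.2707
c = 204 / 583.3^0.2707 = 204 / 5.608 = 36.38
S₃ = 36.38 × 17.52^0.2707 = 36.38 × 2.171 ≈ 78.97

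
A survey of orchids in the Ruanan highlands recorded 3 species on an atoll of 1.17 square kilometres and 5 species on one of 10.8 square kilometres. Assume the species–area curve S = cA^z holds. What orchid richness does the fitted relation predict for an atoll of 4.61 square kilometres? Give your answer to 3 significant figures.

4.11

z = ln(5/3) / ln(10.8/1.17) = 0.5108 / 2.2225 = 0.2298
c = 3 / 1.17^0.2298 = 3 / 1.037 = 2.894
S₃ = 2.894 × 4.61^0.2298 = 2.894 × 1.421 ≈ 4.111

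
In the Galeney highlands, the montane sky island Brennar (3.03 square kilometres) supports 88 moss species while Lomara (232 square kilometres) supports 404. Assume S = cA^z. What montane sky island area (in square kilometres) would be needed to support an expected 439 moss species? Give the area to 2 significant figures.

290 square kilometres

z = ln(404/88) / ln(232/3.03) = 1.5241 / 4.3382 = 0.3513
c = 88 / 3.03^0.3513 = 88 / 1.476 = 59.61
A = (439/59.61)^(1/0.3513) ⇒ ln A = ln(7.364)/0.3513 = 5.6832
A = e^5.6832 ≈ 293.9 square kilometres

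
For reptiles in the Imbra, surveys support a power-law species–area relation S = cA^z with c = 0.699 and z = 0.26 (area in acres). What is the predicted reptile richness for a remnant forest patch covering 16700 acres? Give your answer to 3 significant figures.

S = 0.699 × 16700^0.26 = 0.699 × 12.53 ≈ 8.758

8.76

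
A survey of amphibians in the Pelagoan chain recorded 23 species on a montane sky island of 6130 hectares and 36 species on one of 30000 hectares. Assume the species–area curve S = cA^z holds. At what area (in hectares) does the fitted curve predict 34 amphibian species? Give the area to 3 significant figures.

24500 hectares

z = ln(36/23) / ln(30000/6130) = 0.4480 / 1.5880 = 0.2821
c = 23 / 6130^0.2821 = 23 / 11.71 = 1.964
A = (34/1.964)^(1/0.2821) ⇒ ln A = ln(17.31)/0.2821 = 10.1064
A = e^10.1064 ≈ 24498 hectares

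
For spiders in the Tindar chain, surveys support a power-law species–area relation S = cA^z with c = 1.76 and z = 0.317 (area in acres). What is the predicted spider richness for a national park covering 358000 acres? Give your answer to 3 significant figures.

101

S = 1.76 × 358000^0.317
ln S = ln 1.76 + 0.317 × ln 358000 = 0.5653 + 0.317 × 12.7883 = 4.6192
S = e^4.6192 ≈ 101.4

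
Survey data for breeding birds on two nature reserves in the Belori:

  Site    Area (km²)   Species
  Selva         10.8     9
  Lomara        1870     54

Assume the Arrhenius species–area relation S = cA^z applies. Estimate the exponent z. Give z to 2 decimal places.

0.35

Taking logs: ln S = ln c + z ln A, so z = (ln S₂ − ln S₁)/(ln A₂ − ln A₁).
z = ln(54/9) / ln(1870/10.8) = ln(6) / ln(173.1) = 1.7918 / 5.1541 = 0.3476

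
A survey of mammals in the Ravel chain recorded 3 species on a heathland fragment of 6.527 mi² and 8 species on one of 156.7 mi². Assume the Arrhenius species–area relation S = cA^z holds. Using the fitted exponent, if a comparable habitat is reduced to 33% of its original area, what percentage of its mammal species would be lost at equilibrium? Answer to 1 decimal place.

29.0%

z = ln(8/3) / ln(156.7/6.527) = 0.9808 / 3.1784 = 0.3086
S_new/S_old = (A_new/A_old)^z = 0.33^0.3086 = exp(0.3086 × -1.1087) = 0.7103
Fraction lost = 1 − 0.7103 = 0.2897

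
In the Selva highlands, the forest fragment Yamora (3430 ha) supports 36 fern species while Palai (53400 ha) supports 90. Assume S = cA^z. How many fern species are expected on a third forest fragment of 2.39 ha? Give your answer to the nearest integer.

z = ln(90/36) / ln(53400/3430) = 0.9163 / 2.7453 = 0.3338
c = 36 / 3430^0.3338 = 36 / 15.14 = 2.379
S₃ = 2.379 × 2.39^0.3338 = 2.379 × 1.338 ≈ 3.181

3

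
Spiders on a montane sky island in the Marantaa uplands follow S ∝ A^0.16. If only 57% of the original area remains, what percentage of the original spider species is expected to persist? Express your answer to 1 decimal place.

91.4%

S_new/S_old = (A_new/A_old)^z = 0.57^0.16
= exp(0.16 × ln 0.57) = exp(0.16 × -0.5621) = exp(-0.0899) ≈ 0.914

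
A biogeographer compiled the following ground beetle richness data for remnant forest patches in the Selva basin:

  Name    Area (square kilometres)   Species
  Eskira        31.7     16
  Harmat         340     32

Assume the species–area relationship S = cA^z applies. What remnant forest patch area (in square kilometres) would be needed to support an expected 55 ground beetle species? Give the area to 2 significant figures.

2200 square kilometres

z = ln(32/16) / ln(340/31.7) = 0.6931 / 2.3726 = 0.2921
c = 16 / 31.7^0.2921 = 16 / 2.745 = 5.829
A = (55/5.829)^(1/0.2921) ⇒ ln A = ln(9.436)/0.2921 = 7.6828
A = e^7.6828 ≈ 2171 square kilometres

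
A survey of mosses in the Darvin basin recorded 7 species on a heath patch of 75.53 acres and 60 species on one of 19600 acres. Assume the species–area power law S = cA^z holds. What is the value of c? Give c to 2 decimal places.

1.32

z = ln(S₂/S₁) / ln(A₂/A₁) = ln(60/7) / ln(19600/75.53) = 2.1484 / 5.5588 = 0.3865
c = S₁ / A₁^z = 7 / 75.53^0.3865 = 7 / 5.32 = 1.316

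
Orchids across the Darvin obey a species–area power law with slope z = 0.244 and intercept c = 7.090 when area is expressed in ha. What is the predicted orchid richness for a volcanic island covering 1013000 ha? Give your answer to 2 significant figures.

210

S = 7.09 × 1013000^0.244 = 7.09 × 29.2 ≈ 207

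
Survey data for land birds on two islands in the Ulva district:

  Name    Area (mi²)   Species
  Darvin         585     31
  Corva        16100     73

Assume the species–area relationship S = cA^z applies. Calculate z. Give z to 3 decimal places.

0.258

Taking logs: ln S = ln c + z ln A, so z = (ln S₂ − ln S₁)/(ln A₂ − ln A₁).
z = ln(73/31) / ln(16100/585) = ln(2.355) / ln(27.52) = 0.8565 / 3.3150 = 0.2584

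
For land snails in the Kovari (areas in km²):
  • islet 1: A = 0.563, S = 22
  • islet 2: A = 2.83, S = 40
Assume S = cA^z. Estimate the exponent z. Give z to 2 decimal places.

0.37

Taking logs: ln S = ln c + z ln A, so z = (ln S₂ − ln S₁)/(ln A₂ − ln A₁).
z = ln(40/22) / ln(2.83/0.563) = ln(1.818) / ln(5.027) = 0.5978 / 1.6148 = 0.3702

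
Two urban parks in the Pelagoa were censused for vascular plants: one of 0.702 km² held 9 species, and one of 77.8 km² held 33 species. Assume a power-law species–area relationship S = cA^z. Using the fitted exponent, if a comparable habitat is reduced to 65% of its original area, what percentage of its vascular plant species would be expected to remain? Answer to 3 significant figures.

z = ln(33/9) / ln(77.8/0.702) = 1.2993 / 4.7080 = 0.2760
S_new/S_old = (A_new/A_old)^z = 0.65^0.2760 = exp(0.2760 × -0.4308) = 0.8879

88.8%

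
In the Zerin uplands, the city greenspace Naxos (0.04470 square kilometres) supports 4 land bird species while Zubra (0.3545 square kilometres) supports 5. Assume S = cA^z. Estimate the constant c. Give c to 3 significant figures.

z = ln(S₂/S₁) / ln(A₂/A₁) = ln(5/4) / ln(0.3545/0.0447) = 0.2231 / 2.0707 = 0.1078
c = S₁ / A₁^z = 4 / 0.0447^0.1078 = 4 / 0.7154 = 5.591

5.59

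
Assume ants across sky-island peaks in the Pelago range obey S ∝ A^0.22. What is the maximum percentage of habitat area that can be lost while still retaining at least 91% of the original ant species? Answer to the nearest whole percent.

Need (A_new/A_old)^0.22 = 0.91, so A_new/A_old = 0.91^(1/0.22) = 0.91^4.545
ln(A_new/A_old) = ln 0.91 / 0.22 = -0.0943 / 0.22 = -0.4287
A_new/A_old = e^-0.4287 ≈ 0.6514
Fraction that can be lost = 1 − 0.6514 = 0.3486

35%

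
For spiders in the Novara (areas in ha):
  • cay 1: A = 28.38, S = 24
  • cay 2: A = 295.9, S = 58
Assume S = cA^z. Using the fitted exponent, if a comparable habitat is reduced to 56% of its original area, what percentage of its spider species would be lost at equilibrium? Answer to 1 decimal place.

z = ln(58/24) / ln(295.9/28.38) = 0.8824 / 2.3443 = 0.3764
S_new/S_old = (A_new/A_old)^z = 0.56^0.3764 = exp(0.3764 × -0.5798) = 0.8039
Fraction lost = 1 − 0.8039 = 0.1961

19.6%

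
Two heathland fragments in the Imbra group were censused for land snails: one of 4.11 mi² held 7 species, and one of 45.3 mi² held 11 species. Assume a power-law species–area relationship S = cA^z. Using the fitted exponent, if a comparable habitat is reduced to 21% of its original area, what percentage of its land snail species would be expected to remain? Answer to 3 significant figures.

z = ln(11/7) / ln(45.3/4.11) = 0.4520 / 2.3999 = 0.1883
S_new/S_old = (A_new/A_old)^z = 0.21^0.1883 = exp(0.1883 × -1.5606) = 0.7453

74.5%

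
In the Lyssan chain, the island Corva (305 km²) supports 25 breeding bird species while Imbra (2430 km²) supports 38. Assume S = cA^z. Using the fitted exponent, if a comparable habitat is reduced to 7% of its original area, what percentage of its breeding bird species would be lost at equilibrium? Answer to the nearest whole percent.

z = ln(38/25) / ln(2430/305) = 0.4187 / 2.0753 = 0.2018
S_new/S_old = (A_new/A_old)^z = 0.07^0.2018 = exp(0.2018 × -2.6593) = 0.5848
Fraction lost = 1 − 0.5848 = 0.4152

42%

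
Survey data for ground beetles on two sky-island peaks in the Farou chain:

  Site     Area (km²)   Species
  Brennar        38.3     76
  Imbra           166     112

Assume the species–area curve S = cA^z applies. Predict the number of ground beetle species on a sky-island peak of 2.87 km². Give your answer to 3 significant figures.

38.3

z = ln(112/76) / ln(166/38.3) = 0.3878 / 1.4665 = 0.2644
c = 76 / 38.3^0.2644 = 76 / 2.622 = 28.99
S₃ = 28.99 × 2.87^0.2644 = 28.99 × 1.322 ≈ 38.31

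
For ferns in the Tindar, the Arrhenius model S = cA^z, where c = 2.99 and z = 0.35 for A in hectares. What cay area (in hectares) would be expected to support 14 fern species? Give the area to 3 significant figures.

82.3 hectares

14 = 2.99 × A^0.35  ⇒  A^0.35 = 14/2.99 = 4.682
ln A = ln(4.682) / 0.35 = 1.5438 / 0.35 = 4.4108
A = e^4.4108 ≈ 82.34 hectares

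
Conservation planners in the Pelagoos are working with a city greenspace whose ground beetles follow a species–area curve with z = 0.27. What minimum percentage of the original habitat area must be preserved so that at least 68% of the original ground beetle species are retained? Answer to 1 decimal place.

24.0%

Need (A_new/A_old)^0.27 = 0.68, so A_new/A_old = 0.68^(1/0.27) = 0.68^3.704
ln(A_new/A_old) = ln 0.68 / 0.27 = -0.3857 / 0.27 = -1.4284
A_new/A_old = e^-1.4284 ≈ 0.2397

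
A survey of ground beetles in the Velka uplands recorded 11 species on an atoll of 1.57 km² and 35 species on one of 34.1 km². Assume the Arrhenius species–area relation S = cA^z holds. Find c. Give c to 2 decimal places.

z = ln(S₂/S₁) / ln(A₂/A₁) = ln(35/11) / ln(34.1/1.57) = 1.1575 / 3.0782 = 0.3760
c = S₁ / A₁^z = 11 / 1.57^0.3760 = 11 / 1.185 = 9.284

9.28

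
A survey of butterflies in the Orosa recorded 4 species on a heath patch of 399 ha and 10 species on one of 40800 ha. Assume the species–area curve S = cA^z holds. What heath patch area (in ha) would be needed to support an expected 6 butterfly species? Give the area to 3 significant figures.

z = ln(10/4) / ln(40800/399) = 0.9163 / 4.6275 = 0.1980
c = 4 / 399^0.1980 = 4 / 3.274 = 1.222
A = (6/1.222)^(1/0.1980) ⇒ ln A = ln(4.91)/0.1980 = 8.0367
A = e^8.0367 ≈ 3092 ha

3090 ha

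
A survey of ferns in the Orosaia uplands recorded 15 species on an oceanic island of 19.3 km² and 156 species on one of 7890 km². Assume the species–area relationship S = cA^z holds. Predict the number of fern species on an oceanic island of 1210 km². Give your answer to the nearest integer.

75

z = ln(156/15) / ln(7890/19.3) = 2.3418 / 6.0132 = 0.3894
c = 15 / 19.3^0.3894 = 15 / 3.167 = 4.736
S₃ = 4.736 × 1210^0.3894 = 4.736 × 15.87 ≈ 75.16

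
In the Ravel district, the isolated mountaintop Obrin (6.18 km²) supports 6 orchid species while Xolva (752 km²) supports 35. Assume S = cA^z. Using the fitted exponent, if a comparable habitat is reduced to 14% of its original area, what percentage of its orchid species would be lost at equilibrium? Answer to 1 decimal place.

z = ln(35/6) / ln(752/6.18) = 1.7636 / 4.8014 = 0.3673
S_new/S_old = (A_new/A_old)^z = 0.14^0.3673 = exp(0.3673 × -1.9661) = 0.4857
Fraction lost = 1 − 0.4857 = 0.5143

51.4%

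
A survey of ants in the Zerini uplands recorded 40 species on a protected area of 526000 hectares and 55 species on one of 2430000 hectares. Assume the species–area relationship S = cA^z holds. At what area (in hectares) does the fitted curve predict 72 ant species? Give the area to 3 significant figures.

8870000 hectares

z = ln(55/40) / ln(2430000/526000) = 0.3185 / 1.5303 = 0.2081
c = 40 / 526000^0.2081 = 40 / 15.51 = 2.58
A = (72/2.58)^(1/0.2081) ⇒ ln A = ln(27.91)/0.2081 = 15.9977
A = e^15.9977 ≈ 8865649 hectares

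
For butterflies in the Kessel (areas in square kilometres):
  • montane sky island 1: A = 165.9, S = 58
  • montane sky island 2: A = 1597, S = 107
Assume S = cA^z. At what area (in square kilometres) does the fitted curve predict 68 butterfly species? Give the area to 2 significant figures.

300 square kilometres

z = ln(107/58) / ln(1597/165.9) = 0.6124 / 2.2645 = 0.2704
c = 58 / 165.9^0.2704 = 58 / 3.984 = 14.56
A = (68/14.56)^(1/0.2704) ⇒ ln A = ln(4.671)/0.2704 = 5.6996
A = e^5.6996 ≈ 298.7 square kilometres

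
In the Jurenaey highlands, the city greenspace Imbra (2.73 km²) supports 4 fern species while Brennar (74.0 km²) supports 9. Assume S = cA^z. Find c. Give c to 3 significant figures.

z = ln(S₂/S₁) / ln(A₂/A₁) = ln(9/4) / ln(74/2.73) = 0.8109 / 3.2998 = 0.2458
c = S₁ / A₁^z = 4 / 2.73^0.2458 = 4 / 1.28 = 3.125

3.13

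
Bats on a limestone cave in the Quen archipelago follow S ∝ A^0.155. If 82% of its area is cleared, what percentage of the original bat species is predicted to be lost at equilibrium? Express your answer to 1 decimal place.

S_new/S_old = (A_new/A_old)^z = 0.18^0.155
= exp(0.155 × ln 0.18) = exp(0.155 × -1.7148) = exp(-0.2658) ≈ 0.7666
Fraction lost = 1 − 0.7666 = 0.2334

23.3%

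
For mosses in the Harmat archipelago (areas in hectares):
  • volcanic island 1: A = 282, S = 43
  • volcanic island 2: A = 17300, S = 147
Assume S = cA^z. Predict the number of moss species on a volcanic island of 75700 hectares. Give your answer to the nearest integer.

228

z = ln(147/43) / ln(17300/282) = 1.2292 / 4.1166 = 0.2986
c = 43 / 282^0.2986 = 43 / 5.391 = 7.976
S₃ = 7.976 × 75700^0.2986 = 7.976 × 28.64 ≈ 228.4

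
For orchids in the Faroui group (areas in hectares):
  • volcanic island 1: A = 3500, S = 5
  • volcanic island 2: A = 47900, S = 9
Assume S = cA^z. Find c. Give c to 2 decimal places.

0.80

z = ln(S₂/S₁) / ln(A₂/A₁) = ln(9/5) / ln(47900/3500) = 0.5878 / 2.6164 = 0.2247
c = S₁ / A₁^z = 5 / 3500^0.2247 = 5 / 6.255 = 0.7994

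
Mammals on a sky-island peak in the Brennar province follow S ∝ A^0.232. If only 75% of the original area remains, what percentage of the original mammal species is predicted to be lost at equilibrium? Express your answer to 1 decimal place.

S_new/S_old = (A_new/A_old)^z = 0.75^0.232
= exp(0.232 × ln 0.75) = exp(0.232 × -0.2877) = exp(-0.0667) ≈ 0.9354
Fraction lost = 1 − 0.9354 = 0.06456

6.5%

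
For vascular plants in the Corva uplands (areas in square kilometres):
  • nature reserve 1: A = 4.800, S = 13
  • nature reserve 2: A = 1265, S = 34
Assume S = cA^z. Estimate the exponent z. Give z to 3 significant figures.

0.172

Taking logs: ln S = ln c + z ln A, so z = (ln S₂ − ln S₁)/(ln A₂ − ln A₁).
z = ln(34/13) / ln(1265/4.8) = ln(2.615) / ln(263.5) = 0.9614 / 5.5742 = 0.1725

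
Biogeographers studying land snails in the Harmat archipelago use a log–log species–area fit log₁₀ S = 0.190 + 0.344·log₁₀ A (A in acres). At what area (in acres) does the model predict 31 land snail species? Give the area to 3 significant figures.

31 = 1.549 × A^0.344  ⇒  A^0.344 = 31/1.549 = 20.02
ln A = ln(20.02) / 0.344 = 2.9965 / 0.344 = 8.7107
A = e^8.7107 ≈ 6068 acres

6070 acres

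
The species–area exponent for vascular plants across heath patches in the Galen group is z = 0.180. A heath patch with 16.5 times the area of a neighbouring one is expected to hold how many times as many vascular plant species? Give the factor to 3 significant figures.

S₂/S₁ = (A₂/A₁)^z = 16.5^0.18
ln(S₂/S₁) = 0.18 × ln 16.5 = 0.18 × 2.8034 = 0.5046
S₂/S₁ = e^0.5046 ≈ 1.656

1.66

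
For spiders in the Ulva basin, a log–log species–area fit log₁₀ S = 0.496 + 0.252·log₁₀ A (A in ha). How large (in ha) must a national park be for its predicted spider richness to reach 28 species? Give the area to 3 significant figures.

28 = 3.133 × A^0.252  ⇒  A^0.252 = 28/3.133 = 8.936
ln A = ln(8.936) / 0.252 = 2.1901 / 0.252 = 8.6910
A = e^8.6910 ≈ 5949 ha

5950 ha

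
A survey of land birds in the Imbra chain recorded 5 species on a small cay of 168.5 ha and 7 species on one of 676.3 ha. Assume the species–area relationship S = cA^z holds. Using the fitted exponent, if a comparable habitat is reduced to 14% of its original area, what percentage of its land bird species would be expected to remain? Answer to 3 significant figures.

z = ln(7/5) / ln(676.3/168.5) = 0.3365 / 1.3897 = 0.2421
S_new/S_old = (A_new/A_old)^z = 0.14^0.2421 = exp(0.2421 × -1.9661) = 0.6212

62.1%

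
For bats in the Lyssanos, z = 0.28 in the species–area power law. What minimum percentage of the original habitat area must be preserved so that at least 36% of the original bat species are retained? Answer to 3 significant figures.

Need (A_new/A_old)^0.28 = 0.36, so A_new/A_old = 0.36^(1/0.28) = 0.36^3.571
ln(A_new/A_old) = ln 0.36 / 0.28 = -1.0217 / 0.28 = -3.6488
A_new/A_old = e^-3.6488 ≈ 0.02602

2.60%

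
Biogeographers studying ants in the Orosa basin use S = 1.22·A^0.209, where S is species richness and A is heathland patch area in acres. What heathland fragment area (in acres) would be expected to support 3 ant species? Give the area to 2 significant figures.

3 = 1.22 × A^0.209  ⇒  A^0.209 = 3/1.22 = 2.459
ln A = ln(2.459) / 0.209 = 0.8998 / 0.209 = 4.3051
A = e^4.3051 ≈ 74.08 acres

74 acres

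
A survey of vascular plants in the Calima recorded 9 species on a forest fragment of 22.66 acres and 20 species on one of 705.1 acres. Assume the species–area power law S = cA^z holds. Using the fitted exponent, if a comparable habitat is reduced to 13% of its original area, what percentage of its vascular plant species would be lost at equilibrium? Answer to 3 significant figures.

z = ln(20/9) / ln(705.1/22.66) = 0.7985 / 3.4377 = 0.2323
S_new/S_old = (A_new/A_old)^z = 0.13^0.2323 = exp(0.2323 × -2.0402) = 0.6226
Fraction lost = 1 − 0.6226 = 0.3774

37.7%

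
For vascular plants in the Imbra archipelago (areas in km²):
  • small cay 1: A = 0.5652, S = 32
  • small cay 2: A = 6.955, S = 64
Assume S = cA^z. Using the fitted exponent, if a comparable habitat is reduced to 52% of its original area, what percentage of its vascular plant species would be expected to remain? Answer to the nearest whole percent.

z = ln(64/32) / ln(6.955/0.5652) = 0.6931 / 2.5100 = 0.2762
S_new/S_old = (A_new/A_old)^z = 0.52^0.2762 = exp(0.2762 × -0.6539) = 0.8348

83%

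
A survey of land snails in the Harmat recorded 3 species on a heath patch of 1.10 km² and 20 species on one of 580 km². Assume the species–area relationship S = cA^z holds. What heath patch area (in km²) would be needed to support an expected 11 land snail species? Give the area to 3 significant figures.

z = ln(20/3) / ln(580/1.1) = 1.8971 / 6.2677 = 0.3027
c = 3 / 1.1^0.3027 = 3 / 1.029 = 2.915
A = (11/2.915)^(1/0.3027) ⇒ ln A = ln(3.774)/0.3027 = 4.3879
A = e^4.3879 ≈ 80.47 km²

80.5 km²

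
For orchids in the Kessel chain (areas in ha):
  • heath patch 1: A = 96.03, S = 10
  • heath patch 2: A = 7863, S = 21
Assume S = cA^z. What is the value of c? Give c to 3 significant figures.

z = ln(S₂/S₁) / ln(A₂/A₁) = ln(21/10) / ln(7863/96.03) = 0.7419 / 4.4053 = 0.1684
c = S₁ / A₁^z = 10 / 96.03^0.1684 = 10 / 2.157 = 4.636

4.64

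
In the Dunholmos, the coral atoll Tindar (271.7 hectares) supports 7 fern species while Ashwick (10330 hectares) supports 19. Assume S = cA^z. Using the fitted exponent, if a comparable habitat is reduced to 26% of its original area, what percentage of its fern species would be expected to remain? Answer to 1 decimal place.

z = ln(19/7) / ln(10330/271.7) = 0.9985 / 3.6381 = 0.2745
S_new/S_old = (A_new/A_old)^z = 0.26^0.2745 = exp(0.2745 × -1.3471) = 0.6909

69.1%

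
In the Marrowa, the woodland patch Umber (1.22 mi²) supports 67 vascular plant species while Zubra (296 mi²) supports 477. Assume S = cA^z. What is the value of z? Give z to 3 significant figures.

Taking logs: ln S = ln c + z ln A, so z = (ln S₂ − ln S₁)/(ln A₂ − ln A₁).
z = ln(477/67) / ln(296/1.22) = ln(7.119) / ln(242.6) = 1.9628 / 5.4915 = 0.3574

0.357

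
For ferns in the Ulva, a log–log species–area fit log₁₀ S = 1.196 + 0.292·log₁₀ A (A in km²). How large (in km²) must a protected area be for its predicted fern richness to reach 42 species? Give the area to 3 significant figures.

42 = 15.7 × A^0.292  ⇒  A^0.292 = 42/15.7 = 2.675
ln A = ln(2.675) / 0.292 = 0.9838 / 0.292 = 3.3691
A = e^3.3691 ≈ 29.05 km²

29.1 km²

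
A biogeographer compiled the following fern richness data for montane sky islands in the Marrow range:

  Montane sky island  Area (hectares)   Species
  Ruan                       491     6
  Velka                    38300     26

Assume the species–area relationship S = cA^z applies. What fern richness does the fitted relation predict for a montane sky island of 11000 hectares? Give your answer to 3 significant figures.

z = ln(26/6) / ln(38300/491) = 1.4663 / 4.3568 = 0.3366
c = 6 / 491^0.3366 = 6 / 8.049 = 0.7455
S₃ = 0.7455 × 11000^0.3366 = 0.7455 × 22.92 ≈ 17.09

17.1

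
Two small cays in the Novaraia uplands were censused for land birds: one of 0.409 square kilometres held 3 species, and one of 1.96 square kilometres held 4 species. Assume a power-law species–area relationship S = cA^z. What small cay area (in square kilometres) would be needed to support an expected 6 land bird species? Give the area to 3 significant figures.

17.8 square kilometres

z = ln(4/3) / ln(1.96/0.409) = 0.2877 / 1.5670 = 0.1836
c = 3 / 0.409^0.1836 = 3 / 0.8486 = 3.535
A = (6/3.535)^(1/0.1836) ⇒ ln A = ln(1.697)/0.1836 = 2.8815
A = e^2.8815 ≈ 17.84 square kilometres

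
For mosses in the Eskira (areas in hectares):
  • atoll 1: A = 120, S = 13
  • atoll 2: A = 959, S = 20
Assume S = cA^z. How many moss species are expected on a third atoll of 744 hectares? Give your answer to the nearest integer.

19

z = ln(20/13) / ln(959/120) = 0.4308 / 2.0784 = 0.2073
c = 13 / 120^0.2073 = 13 / 2.697 = 4.819
S₃ = 4.819 × 744^0.2073 = 4.819 × 3.937 ≈ 18.97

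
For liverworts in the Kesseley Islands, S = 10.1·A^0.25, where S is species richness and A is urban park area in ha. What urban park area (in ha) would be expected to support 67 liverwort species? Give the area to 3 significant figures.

67 = 10.1 × A^0.25  ⇒  A^0.25 = 67/10.1 = 6.634
ln A = ln(6.634) / 0.25 = 1.8922 / 0.25 = 7.5686
A = e^7.5686 ≈ 1936 ha

1940 ha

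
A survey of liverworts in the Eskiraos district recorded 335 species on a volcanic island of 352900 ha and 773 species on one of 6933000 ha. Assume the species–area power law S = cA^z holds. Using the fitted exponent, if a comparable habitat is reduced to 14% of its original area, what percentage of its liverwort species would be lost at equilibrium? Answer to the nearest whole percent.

z = ln(773/335) / ln(6933000/352900) = 0.8361 / 2.9779 = 0.2808
S_new/S_old = (A_new/A_old)^z = 0.14^0.2808 = exp(0.2808 × -1.9661) = 0.5758
Fraction lost = 1 − 0.5758 = 0.4242

42%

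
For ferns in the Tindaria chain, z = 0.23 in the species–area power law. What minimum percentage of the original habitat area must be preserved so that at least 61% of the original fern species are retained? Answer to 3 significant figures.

11.7%

Need (A_new/A_old)^0.23 = 0.61, so A_new/A_old = 0.61^(1/0.23) = 0.61^4.348
ln(A_new/A_old) = ln 0.61 / 0.23 = -0.4943 / 0.23 = -2.1491
A_new/A_old = e^-2.1491 ≈ 0.1166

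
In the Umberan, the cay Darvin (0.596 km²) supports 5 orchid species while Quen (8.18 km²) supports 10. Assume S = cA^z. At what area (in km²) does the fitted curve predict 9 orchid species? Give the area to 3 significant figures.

5.49 km²

z = ln(10/5) / ln(8.18/0.596) = 0.6931 / 2.6192 = 0.2646
c = 5 / 0.596^0.2646 = 5 / 0.872 = 5.734
A = (9/5.734)^(1/0.2646) ⇒ ln A = ln(1.57)/0.2646 = 1.7036
A = e^1.7036 ≈ 5.493 km²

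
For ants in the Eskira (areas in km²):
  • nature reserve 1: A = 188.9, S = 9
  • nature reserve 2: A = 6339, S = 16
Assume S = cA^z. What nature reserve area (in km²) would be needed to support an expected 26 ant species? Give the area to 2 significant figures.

z = ln(16/9) / ln(6339/188.9) = 0.5754 / 3.5133 = 0.1638
c = 9 / 188.9^0.1638 = 9 / 2.359 = 3.815
A = (26/3.815)^(1/0.1638) ⇒ ln A = ln(6.816)/0.1638 = 11.7191
A = e^11.7191 ≈ 122892 km²

120000 km²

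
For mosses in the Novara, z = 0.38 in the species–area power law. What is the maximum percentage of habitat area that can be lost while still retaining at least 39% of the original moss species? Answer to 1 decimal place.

91.6%

Need (A_new/A_old)^0.38 = 0.39, so A_new/A_old = 0.39^(1/0.38) = 0.39^2.632
ln(A_new/A_old) = ln 0.39 / 0.38 = -0.9416 / 0.38 = -2.4779
A_new/A_old = e^-2.4779 ≈ 0.08392
Fraction that can be lost = 1 − 0.08392 = 0.9161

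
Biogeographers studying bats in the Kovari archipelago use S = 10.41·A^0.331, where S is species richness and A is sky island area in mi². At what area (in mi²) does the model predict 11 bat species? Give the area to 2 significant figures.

1.2 mi²

11 = 10.41 × A^0.331  ⇒  A^0.331 = 11/10.41 = 1.057
ln A = ln(1.057) / 0.331 = 0.0551 / 0.331 = 0.1666
A = e^0.1666 ≈ 1.181 mi²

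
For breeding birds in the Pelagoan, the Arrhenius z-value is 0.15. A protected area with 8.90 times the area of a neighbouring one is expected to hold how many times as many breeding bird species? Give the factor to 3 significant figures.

1.39

S₂/S₁ = (A₂/A₁)^z = 8.9^0.15
ln(S₂/S₁) = 0.15 × ln 8.9 = 0.15 × 2.1861 = 0.3279
S₂/S₁ = e^0.3279 ≈ 1.388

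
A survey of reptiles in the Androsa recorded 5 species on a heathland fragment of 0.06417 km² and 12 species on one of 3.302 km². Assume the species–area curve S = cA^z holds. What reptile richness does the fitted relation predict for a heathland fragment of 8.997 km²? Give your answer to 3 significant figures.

z = ln(12/5) / ln(3.302/0.06417) = 0.8755 / 3.9407 = 0.2222
c = 5 / 0.06417^0.2222 = 5 / 0.5433 = 9.203
S₃ = 9.203 × 8.997^0.2222 = 9.203 × 1.629 ≈ 14.99

15.0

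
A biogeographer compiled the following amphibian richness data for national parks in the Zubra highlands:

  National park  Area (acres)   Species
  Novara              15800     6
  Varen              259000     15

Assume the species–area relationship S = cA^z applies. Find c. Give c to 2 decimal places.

z = ln(S₂/S₁) / ln(A₂/A₁) = ln(15/6) / ln(259000/15800) = 0.9163 / 2.7968 = 0.3276
c = S₁ / A₁^z = 6 / 15800^0.3276 = 6 / 23.74 = 0.2527

0.25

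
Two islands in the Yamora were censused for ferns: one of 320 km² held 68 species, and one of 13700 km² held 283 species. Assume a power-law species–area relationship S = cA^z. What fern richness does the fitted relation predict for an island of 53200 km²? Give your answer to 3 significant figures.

z = ln(283/68) / ln(13700/320) = 1.4259 / 3.7568 = 0.3796
c = 68 / 320^0.3796 = 68 / 8.93 = 7.615
S₃ = 7.615 × 53200^0.3796 = 7.615 × 62.2 ≈ 473.6

474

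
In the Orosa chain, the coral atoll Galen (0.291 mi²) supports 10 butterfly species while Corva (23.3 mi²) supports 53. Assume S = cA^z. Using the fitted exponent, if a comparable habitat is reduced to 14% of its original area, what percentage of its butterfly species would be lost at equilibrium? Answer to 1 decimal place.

52.7%

z = ln(53/10) / ln(23.3/0.291) = 1.6677 / 4.3829 = 0.3805
S_new/S_old = (A_new/A_old)^z = 0.14^0.3805 = exp(0.3805 × -1.9661) = 0.4733
Fraction lost = 1 − 0.4733 = 0.5267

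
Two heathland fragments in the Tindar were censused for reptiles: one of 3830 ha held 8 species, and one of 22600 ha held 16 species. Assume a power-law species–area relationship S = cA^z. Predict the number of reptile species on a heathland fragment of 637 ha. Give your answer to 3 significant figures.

3.97

z = ln(16/8) / ln(22600/3830) = 0.6931 / 1.7751 = 0.3905
c = 8 / 3830^0.3905 = 8 / 25.07 = 0.3191
S₃ = 0.3191 × 637^0.3905 = 0.3191 × 12.44 ≈ 3.971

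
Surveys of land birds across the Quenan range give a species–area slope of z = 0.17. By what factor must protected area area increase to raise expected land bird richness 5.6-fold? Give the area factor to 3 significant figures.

25200

(A₂/A₁)^0.17 = 5.6, so A₂/A₁ = 5.6^(1/0.17) = 5.6^5.882
ln(A₂/A₁) = ln 5.6 / 0.17 = 1.7228 / 0.17 = 10.1339
A₂/A₁ = e^10.1339 ≈ 25183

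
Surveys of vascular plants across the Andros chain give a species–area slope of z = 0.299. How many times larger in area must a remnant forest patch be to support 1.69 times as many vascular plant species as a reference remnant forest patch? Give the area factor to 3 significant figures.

(A₂/A₁)^0.299 = 1.69, so A₂/A₁ = 1.69^(1/0.299) = 1.69^3.344
ln(A₂/A₁) = ln 1.69 / 0.299 = 0.5247 / 0.299 = 1.7549
A₂/A₁ = e^1.7549 ≈ 5.783

5.78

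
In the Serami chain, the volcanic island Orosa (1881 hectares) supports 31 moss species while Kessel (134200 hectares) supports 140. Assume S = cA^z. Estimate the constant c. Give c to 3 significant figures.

2.16

z = ln(S₂/S₁) / ln(A₂/A₁) = ln(140/31) / ln(134200/1881) = 1.5077 / 4.2675 = 0.3533
c = S₁ / A₁^z = 31 / 1881^0.3533 = 31 / 14.35 = 2.161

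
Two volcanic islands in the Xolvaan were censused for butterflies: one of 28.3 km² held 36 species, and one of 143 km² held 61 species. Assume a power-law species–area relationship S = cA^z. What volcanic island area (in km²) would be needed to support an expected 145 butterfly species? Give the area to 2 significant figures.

z = ln(61/36) / ln(143/28.3) = 0.5274 / 1.6200 = 0.3255
c = 36 / 28.3^0.3255 = 36 / 2.969 = 12.13
A = (145/12.13)^(1/0.3255) ⇒ ln A = ln(11.96)/0.3255 = 7.6227
A = e^7.6227 ≈ 2044 km²

2000 km²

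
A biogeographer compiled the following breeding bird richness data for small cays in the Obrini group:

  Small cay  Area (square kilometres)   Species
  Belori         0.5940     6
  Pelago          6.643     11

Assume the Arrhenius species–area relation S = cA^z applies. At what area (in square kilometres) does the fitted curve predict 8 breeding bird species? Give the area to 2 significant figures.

z = ln(11/6) / ln(6.643/0.594) = 0.6061 / 2.4144 = 0.2510
c = 6 / 0.594^0.2510 = 6 / 0.8774 = 6.838
A = (8/6.838)^(1/0.2510) ⇒ ln A = ln(1.17)/0.2510 = 0.6251
A = e^0.6251 ≈ 1.868 square kilometres

1.9 square kilometres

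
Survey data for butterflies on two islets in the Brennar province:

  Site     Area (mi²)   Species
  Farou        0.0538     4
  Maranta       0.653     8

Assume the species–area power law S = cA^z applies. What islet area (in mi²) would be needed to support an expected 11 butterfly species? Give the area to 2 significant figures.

2.1 mi²

z = ln(8/4) / ln(0.653/0.0538) = 0.6931 / 2.4963 = 0.2777
c = 4 / 0.0538^0.2777 = 4 / 0.4442 = 9.005
A = (11/9.005)^(1/0.2777) ⇒ ln A = ln(1.222)/0.2777 = 0.7207
A = e^0.7207 ≈ 2.056 mi²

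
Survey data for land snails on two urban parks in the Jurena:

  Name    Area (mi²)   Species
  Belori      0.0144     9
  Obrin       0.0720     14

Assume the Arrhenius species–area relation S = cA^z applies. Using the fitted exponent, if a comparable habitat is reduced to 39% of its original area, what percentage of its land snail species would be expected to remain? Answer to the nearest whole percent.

z = ln(14/9) / ln(0.072/0.0144) = 0.4418 / 1.6094 = 0.2745
S_new/S_old = (A_new/A_old)^z = 0.39^0.2745 = exp(0.2745 × -0.9416) = 0.7722

77%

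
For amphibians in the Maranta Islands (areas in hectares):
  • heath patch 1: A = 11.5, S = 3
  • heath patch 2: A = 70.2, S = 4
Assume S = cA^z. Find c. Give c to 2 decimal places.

z = ln(S₂/S₁) / ln(A₂/A₁) = ln(4/3) / ln(70.2/11.5) = 0.2877 / 1.8090 = 0.1590
c = S₁ / A₁^z = 3 / 11.5^0.1590 = 3 / 1.475 = 2.034

2.03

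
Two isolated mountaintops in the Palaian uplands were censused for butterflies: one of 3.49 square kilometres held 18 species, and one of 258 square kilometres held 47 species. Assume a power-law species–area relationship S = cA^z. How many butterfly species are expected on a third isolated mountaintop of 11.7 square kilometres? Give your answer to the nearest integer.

z = ln(47/18) / ln(258/3.49) = 0.9598 / 4.3031 = 0.2230
c = 18 / 3.49^0.2230 = 18 / 1.322 = 13.62
S₃ = 13.62 × 11.7^0.2230 = 13.62 × 1.731 ≈ 23.57

24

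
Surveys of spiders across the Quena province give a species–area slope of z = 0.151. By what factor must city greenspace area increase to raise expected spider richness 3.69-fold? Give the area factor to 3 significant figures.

5690

(A₂/A₁)^0.151 = 3.69, so A₂/A₁ = 3.69^(1/0.151) = 3.69^6.623
ln(A₂/A₁) = ln 3.69 / 0.151 = 1.3056 / 0.151 = 8.6465
A₂/A₁ = e^8.6465 ≈ 5690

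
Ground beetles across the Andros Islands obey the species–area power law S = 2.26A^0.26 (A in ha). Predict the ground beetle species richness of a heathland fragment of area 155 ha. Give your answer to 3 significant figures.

S = 2.26 × 155^0.26
ln S = ln 2.26 + 0.26 × ln 155 = 0.8154 + 0.26 × 5.0434 = 2.1267
S = e^2.1267 ≈ 8.387

8.39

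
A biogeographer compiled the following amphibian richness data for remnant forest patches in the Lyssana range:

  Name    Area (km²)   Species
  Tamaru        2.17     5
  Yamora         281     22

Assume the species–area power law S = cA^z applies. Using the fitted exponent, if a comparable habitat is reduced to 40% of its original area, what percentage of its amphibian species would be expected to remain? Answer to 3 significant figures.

z = ln(22/5) / ln(281/2.17) = 1.4816 / 4.8636 = 0.3046
S_new/S_old = (A_new/A_old)^z = 0.4^0.3046 = exp(0.3046 × -0.9163) = 0.7564

75.6%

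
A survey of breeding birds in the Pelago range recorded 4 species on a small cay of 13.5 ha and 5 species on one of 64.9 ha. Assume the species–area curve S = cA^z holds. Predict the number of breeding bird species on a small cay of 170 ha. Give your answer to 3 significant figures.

5.73

z = ln(5/4) / ln(64.9/13.5) = 0.2231 / 1.5702 = 0.1421
c = 4 / 13.5^0.1421 = 4 / 1.448 = 2.763
S₃ = 2.763 × 170^0.1421 = 2.763 × 2.075 ≈ 5.733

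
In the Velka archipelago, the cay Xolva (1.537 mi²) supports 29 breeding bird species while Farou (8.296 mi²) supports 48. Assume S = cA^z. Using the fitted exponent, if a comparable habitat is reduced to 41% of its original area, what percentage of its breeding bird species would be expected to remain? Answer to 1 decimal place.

z = ln(48/29) / ln(8.296/1.537) = 0.5039 / 1.6859 = 0.2989
S_new/S_old = (A_new/A_old)^z = 0.41^0.2989 = exp(0.2989 × -0.8916) = 0.7661

76.6%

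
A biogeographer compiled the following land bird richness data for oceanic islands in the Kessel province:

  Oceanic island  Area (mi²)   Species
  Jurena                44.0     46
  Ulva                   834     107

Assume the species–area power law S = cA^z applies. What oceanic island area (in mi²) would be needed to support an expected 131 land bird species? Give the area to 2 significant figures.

z = ln(107/46) / ln(834/44) = 0.8442 / 2.9420 = 0.2869
c = 46 / 44^0.2869 = 46 / 2.962 = 15.53
A = (131/15.53)^(1/0.2869) ⇒ ln A = ln(8.435)/0.2869 = 7.4315
A = e^7.4315 ≈ 1688 mi²

1700 mi²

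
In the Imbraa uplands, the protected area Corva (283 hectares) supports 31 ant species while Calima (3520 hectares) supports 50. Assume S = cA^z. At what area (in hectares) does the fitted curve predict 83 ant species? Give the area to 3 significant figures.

z = ln(50/31) / ln(3520/283) = 0.4780 / 2.5208 = 0.1896
c = 31 / 283^0.1896 = 31 / 2.917 = 10.63
A = (83/10.63)^(1/0.1896) ⇒ ln A = ln(7.81)/0.1896 = 10.8388
A = e^10.8388 ≈ 50958 hectares

51000 hectares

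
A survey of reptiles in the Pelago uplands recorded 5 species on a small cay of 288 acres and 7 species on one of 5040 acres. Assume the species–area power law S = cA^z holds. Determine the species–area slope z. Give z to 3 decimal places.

Taking logs: ln S = ln c + z ln A, so z = (ln S₂ − ln S₁)/(ln A₂ − ln A₁).
z = ln(7/5) / ln(5040/288) = ln(1.4) / ln(17.5) = 0.3365 / 2.8622 = 0.1176

0.118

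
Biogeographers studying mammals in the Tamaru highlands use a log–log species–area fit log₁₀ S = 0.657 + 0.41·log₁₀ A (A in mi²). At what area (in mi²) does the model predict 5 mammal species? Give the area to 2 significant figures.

1.3 mi²

5 = 4.539 × A^0.41  ⇒  A^0.41 = 5/4.539 = 1.101
ln A = ln(1.101) / 0.41 = 0.0966 / 0.41 = 0.2357
A = e^0.2357 ≈ 1.266 mi²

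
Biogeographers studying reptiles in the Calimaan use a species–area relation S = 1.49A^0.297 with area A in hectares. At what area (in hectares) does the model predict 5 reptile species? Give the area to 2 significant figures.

59 hectares

5 = 1.49 × A^0.297  ⇒  A^0.297 = 5/1.49 = 3.356
ln A = ln(3.356) / 0.297 = 1.2107 / 0.297 = 4.0763
A = e^4.0763 ≈ 58.93 hectares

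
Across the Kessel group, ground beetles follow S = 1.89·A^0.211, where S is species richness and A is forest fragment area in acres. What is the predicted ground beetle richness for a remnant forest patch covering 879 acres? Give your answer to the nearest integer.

8

S = 1.89 × 879^0.211
ln S = ln 1.89 + 0.211 × ln 879 = 0.6366 + 0.211 × 6.7788 = 2.0669
S = e^2.0669 ≈ 7.9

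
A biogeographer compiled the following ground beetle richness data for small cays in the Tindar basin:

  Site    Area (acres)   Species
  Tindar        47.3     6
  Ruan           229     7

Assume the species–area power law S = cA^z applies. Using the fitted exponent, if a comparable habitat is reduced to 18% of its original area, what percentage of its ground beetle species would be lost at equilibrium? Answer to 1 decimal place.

z = ln(7/6) / ln(229/47.3) = 0.1542 / 1.5772 = 0.0977
S_new/S_old = (A_new/A_old)^z = 0.18^0.0977 = exp(0.0977 × -1.7148) = 0.8457
Fraction lost = 1 − 0.8457 = 0.1543

15.4%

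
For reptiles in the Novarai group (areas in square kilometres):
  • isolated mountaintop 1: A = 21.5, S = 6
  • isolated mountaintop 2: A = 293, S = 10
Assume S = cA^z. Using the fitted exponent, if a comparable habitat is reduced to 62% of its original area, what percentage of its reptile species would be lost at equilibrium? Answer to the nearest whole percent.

9%

z = ln(10/6) / ln(293/21.5) = 0.5108 / 2.6121 = 0.1956
S_new/S_old = (A_new/A_old)^z = 0.62^0.1956 = exp(0.1956 × -0.4780) = 0.9108
Fraction lost = 1 − 0.9108 = 0.08925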